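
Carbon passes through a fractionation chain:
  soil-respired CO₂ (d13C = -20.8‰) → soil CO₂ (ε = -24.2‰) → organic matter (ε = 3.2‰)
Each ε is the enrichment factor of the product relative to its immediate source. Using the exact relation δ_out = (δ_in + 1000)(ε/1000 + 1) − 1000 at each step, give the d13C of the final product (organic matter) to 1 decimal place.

step 1: δ = (-20.80 + 1000)·(-24.2/1000 + 1) − 1000 = -44.50‰
step 2: δ = (-44.50 + 1000)·(3.2/1000 + 1) − 1000 = -41.44‰

-41.4‰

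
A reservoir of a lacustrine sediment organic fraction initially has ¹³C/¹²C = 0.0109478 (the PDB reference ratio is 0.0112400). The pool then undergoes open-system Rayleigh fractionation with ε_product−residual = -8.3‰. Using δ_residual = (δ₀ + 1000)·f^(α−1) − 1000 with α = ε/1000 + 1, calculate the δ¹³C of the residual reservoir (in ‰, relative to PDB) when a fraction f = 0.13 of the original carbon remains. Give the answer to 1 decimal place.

δ₀ = (0.0109478/0.0112400 − 1)×1000 = (0.974004 − 1)×1000 = -25.996‰
α − 1 = ε/1000 = -0.0083
f^(α−1) = 0.13^(-0.0083) = 1.017078
δ_res = (-25.996 + 1000) × 1.017078 − 1000 = 990.638 − 1000 = -9.36‰

-9.4‰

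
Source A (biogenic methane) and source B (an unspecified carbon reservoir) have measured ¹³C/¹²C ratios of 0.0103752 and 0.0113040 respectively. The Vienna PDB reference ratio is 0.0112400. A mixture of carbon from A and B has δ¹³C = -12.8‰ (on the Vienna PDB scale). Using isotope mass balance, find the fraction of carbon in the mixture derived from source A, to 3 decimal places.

δ_A = (0.0103752/0.0112400 − 1)×1000 = (0.923060 − 1)×1000 = -76.940‰
δ_B = (0.0113040/0.0112400 − 1)×1000 = (1.005694 − 1)×1000 = 5.694‰
f_A = (δ_mix − δ_B)/(δ_A − δ_B) = (-12.8 − (5.694))/(-76.940 − (5.694))
f_A = -18.494 / -82.633 = 0.2238

0.224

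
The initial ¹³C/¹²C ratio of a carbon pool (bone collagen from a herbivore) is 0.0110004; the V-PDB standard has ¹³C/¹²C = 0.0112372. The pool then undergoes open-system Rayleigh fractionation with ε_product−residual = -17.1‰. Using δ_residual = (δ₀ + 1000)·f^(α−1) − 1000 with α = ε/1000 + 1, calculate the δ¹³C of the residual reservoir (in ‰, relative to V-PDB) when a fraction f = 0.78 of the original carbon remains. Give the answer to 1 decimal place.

-16.9‰

δ₀ = (0.0110004/0.0112372 − 1)×1000 = (0.978927 − 1)×1000 = -21.073‰
α − 1 = ε/1000 = -0.0171
f^(α−1) = 0.78^(-0.0171) = 1.004258
δ_res = (-21.073 + 1000) × 1.004258 − 1000 = 983.095 − 1000 = -16.90‰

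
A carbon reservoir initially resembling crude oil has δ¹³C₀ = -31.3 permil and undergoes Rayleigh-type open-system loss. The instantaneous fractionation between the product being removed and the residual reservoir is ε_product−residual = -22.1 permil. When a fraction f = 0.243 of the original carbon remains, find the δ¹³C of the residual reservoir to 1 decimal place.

Rayleigh residual: δ_res = (δ₀ + 1000)·f^(α−1) − 1000
α = ε/1000 + 1 = 0.97790, so α − 1 = -0.02210
f^(α−1) = 0.243^(-0.02210) = 1.031759
δ_res = (-31.3 + 1000) × 1.031759 − 1000 = 999.465 − 1000 = -0.54 permil

-0.5 permil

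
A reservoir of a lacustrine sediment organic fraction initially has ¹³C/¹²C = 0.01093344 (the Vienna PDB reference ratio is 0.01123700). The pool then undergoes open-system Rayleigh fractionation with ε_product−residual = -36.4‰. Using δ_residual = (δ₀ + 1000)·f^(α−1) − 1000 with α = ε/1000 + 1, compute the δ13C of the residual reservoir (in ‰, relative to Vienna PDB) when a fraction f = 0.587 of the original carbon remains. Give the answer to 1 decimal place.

-8.0‰

δ₀ = (0.01093344/0.01123700 − 1)×1000 = (0.972986 − 1)×1000 = -27.014‰
α − 1 = ε/1000 = -0.0364
f^(α−1) = 0.587^(-0.0364) = 1.019581
δ_res = (-27.014 + 1000) × 1.019581 − 1000 = 992.037 − 1000 = -7.96‰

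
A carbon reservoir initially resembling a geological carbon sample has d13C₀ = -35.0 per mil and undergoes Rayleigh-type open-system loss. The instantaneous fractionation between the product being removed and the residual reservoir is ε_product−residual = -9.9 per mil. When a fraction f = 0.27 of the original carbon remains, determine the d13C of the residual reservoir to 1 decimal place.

-22.4 per mil

Rayleigh residual: δ_res = (δ₀ + 1000)·f^(α−1) − 1000
α = ε/1000 + 1 = 0.99010, so α − 1 = -0.00990
f^(α−1) = 0.27^(-0.00990) = 1.013047
δ_res = (-35.0 + 1000) × 1.013047 − 1000 = 977.590 − 1000 = -22.41 per mil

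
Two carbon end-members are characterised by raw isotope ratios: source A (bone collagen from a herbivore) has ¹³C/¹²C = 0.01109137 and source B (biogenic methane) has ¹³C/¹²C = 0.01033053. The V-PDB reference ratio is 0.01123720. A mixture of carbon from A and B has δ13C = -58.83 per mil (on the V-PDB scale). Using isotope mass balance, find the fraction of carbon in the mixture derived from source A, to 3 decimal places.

0.323

δ_A = (0.01109137/0.01123720 − 1)×1000 = (0.987023 − 1)×1000 = -12.977 per mil
δ_B = (0.01033053/0.01123720 − 1)×1000 = (0.919315 − 1)×1000 = -80.685 per mil
f_A = (δ_mix − δ_B)/(δ_A − δ_B) = (-58.83 − (-80.685))/(-12.977 − (-80.685))
f_A = 21.855 / 67.707 = 0.3228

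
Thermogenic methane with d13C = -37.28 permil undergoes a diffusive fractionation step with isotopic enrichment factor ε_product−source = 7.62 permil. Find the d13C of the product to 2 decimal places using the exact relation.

-29.94 permil

To first order, δ_product ≈ δ_source + ε = -29.66 permil.
Exactly, δ_product = (δ_source + 1000)·(ε/1000 + 1) − 1000.
δ_product = (-37.28 + 1000) × (7.62/1000 + 1) − 1000
δ_product = -29.944 permil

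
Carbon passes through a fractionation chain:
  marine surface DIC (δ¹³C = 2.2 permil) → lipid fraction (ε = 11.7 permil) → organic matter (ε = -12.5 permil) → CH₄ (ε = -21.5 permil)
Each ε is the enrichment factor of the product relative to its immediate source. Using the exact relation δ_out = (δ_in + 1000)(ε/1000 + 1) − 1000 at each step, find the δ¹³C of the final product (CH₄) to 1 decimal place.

-20.3 permil

step 1: δ = (2.20 + 1000)·(11.7/1000 + 1) − 1000 = 13.93 permil
step 2: δ = (13.93 + 1000)·(-12.5/1000 + 1) − 1000 = 1.25 permil
step 3: δ = (1.25 + 1000)·(-21.5/1000 + 1) − 1000 = -20.28 permil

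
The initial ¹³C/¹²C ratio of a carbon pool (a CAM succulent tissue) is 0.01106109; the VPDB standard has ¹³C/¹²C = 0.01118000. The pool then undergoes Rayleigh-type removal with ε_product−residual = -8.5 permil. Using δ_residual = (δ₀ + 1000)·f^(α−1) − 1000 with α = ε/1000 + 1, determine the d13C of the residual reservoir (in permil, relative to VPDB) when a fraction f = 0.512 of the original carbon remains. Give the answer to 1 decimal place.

-5.0 permil

δ₀ = (0.01106109/0.01118000 − 1)×1000 = (0.989364 − 1)×1000 = -10.636 permil
α − 1 = ε/1000 = -0.0085
f^(α−1) = 0.512^(-0.0085) = 1.005706
δ_res = (-10.636 + 1000) × 1.005706 − 1000 = 995.010 − 1000 = -4.99 permil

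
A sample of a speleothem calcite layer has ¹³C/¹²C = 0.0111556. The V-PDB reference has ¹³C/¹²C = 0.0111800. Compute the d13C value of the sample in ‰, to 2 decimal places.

-2.18‰

d13C = (R_sample / R_standard − 1) × 1000
R_sample / R_standard = 0.0111556 / 0.0111800 = 0.997818
d13C = (0.997818 − 1) × 1000 = -2.182‰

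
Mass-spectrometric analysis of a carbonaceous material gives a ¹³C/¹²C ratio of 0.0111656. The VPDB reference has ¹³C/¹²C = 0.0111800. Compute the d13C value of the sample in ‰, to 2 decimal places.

-1.29‰

d13C = (R_sample / R_standard − 1) × 1000
R_sample / R_standard = 0.0111656 / 0.0111800 = 0.998712
d13C = (0.998712 − 1) × 1000 = -1.288‰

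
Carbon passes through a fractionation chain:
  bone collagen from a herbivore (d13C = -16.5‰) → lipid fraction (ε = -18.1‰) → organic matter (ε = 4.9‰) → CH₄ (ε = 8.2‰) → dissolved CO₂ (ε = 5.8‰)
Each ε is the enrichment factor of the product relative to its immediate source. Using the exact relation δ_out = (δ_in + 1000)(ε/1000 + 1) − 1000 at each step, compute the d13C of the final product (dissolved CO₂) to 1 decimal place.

-15.9‰

step 1: δ = (-16.50 + 1000)·(-18.1/1000 + 1) − 1000 = -34.30‰
step 2: δ = (-34.30 + 1000)·(4.9/1000 + 1) − 1000 = -29.57‰
step 3: δ = (-29.57 + 1000)·(8.2/1000 + 1) − 1000 = -21.61‰
step 4: δ = (-21.61 + 1000)·(5.8/1000 + 1) − 1000 = -15.94‰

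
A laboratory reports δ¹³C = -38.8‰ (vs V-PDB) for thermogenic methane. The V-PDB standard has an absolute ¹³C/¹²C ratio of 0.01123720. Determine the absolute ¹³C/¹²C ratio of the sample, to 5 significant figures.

R_sample = R_standard × (δ¹³C/1000 + 1)
R_sample = 0.01123720 × (-38.8/1000 + 1) = 0.01123720 × 0.961200
R_sample = 0.0108012

0.010801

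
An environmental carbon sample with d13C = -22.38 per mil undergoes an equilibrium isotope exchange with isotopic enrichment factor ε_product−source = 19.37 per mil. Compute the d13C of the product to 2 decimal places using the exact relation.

Exactly, δ_product = (δ_source + 1000)·(ε/1000 + 1) − 1000.
δ_product = (-22.38 + 1000) × (19.37/1000 + 1) − 1000
δ_product = -3.444 per mil

-3.44 per mil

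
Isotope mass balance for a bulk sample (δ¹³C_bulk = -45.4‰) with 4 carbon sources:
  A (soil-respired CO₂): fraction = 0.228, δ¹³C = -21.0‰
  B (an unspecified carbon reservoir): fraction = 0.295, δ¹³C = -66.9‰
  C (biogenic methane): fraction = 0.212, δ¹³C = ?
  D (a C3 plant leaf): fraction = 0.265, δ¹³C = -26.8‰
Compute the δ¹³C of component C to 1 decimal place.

Isotope mass balance: δ_bulk = Σ fᵢ·δᵢ.
-45.4 = 0.228×(-21.0) + 0.295×(-66.9) + 0.212×δ_C + 0.265×(-26.8)
0.212·δ_C = -45.4 − (-31.626) = -13.774
δ_C = -13.774 / 0.212 = -64.97‰

-65.0‰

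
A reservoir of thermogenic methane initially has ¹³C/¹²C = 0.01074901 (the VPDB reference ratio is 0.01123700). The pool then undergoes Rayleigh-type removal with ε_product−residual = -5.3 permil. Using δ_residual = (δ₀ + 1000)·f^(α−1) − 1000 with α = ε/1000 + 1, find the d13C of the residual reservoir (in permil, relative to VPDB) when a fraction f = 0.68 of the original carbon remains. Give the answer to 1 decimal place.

δ₀ = (0.01074901/0.01123700 − 1)×1000 = (0.956573 − 1)×1000 = -43.427 permil
α − 1 = ε/1000 = -0.0053
f^(α−1) = 0.68^(-0.0053) = 1.002046
δ_res = (-43.427 + 1000) × 1.002046 − 1000 = 958.530 − 1000 = -41.47 permil

-41.5 permil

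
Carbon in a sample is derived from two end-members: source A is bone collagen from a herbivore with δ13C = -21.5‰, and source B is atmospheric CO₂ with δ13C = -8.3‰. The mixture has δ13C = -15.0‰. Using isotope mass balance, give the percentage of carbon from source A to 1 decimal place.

50.8%

δ_mix = f_A·δ_A + (1 − f_A)·δ_B  ⇒  f_A = (δ_mix − δ_B)/(δ_A − δ_B)
f_A = (-15.0 − (-8.3)) / (-21.5 − (-8.3))
f_A = -6.7 / -13.2 = 0.5076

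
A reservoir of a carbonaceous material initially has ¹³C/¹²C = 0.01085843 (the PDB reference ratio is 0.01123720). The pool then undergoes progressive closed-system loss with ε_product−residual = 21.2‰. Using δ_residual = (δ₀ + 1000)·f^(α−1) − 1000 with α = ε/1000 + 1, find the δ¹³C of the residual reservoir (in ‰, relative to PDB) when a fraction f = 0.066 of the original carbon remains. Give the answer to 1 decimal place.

δ₀ = (0.01085843/0.01123720 − 1)×1000 = (0.966293 − 1)×1000 = -33.707‰
α − 1 = ε/1000 = 0.0212
f^(α−1) = 0.066^(0.0212) = 0.944005
δ_res = (-33.707 + 1000) × 0.944005 − 1000 = 912.186 − 1000 = -87.81‰

-87.8‰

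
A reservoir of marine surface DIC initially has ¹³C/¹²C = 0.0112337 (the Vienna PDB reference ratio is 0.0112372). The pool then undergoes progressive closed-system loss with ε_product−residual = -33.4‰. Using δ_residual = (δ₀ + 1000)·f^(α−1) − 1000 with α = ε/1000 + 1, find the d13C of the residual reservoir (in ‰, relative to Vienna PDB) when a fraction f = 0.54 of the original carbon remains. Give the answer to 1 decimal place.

δ₀ = (0.0112337/0.0112372 − 1)×1000 = (0.999689 − 1)×1000 = -0.311‰
α − 1 = ε/1000 = -0.0334
f^(α−1) = 0.54^(-0.0334) = 1.020794
δ_res = (-0.311 + 1000) × 1.020794 − 1000 = 1020.476 − 1000 = 20.48‰

20.5‰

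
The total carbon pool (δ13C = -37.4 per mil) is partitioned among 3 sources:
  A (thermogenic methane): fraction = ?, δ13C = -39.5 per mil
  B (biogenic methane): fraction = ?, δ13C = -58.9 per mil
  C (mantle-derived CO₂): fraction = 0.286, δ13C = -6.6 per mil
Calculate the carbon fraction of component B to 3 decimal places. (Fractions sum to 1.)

0.377

Let f_B and f_A be the unknown fractions; fractions sum to 1 so f_B + f_A = 0.714.
Mass balance: Σ fᵢ·δᵢ = δ_bulk ⇒ f_B·(-58.9) + f_A·(-39.5) = -37.4 − (-1.888) = -35.512
Substitute f_A = 0.714 − f_B:
f_B·(-58.9 − -39.5) = -35.512 − 0.714×(-39.5) = -7.309
f_B = -7.309 / -19.4 = 0.3768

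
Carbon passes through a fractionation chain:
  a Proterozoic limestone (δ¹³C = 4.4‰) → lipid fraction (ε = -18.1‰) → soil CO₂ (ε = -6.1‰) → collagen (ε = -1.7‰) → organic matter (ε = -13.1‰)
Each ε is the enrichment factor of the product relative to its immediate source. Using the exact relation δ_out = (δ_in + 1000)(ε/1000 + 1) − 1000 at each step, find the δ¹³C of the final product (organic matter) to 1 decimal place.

-34.3‰

step 1: δ = (4.40 + 1000)·(-18.1/1000 + 1) − 1000 = -13.78‰
step 2: δ = (-13.78 + 1000)·(-6.1/1000 + 1) − 1000 = -19.80‰
step 3: δ = (-19.80 + 1000)·(-1.7/1000 + 1) − 1000 = -21.46‰
step 4: δ = (-21.46 + 1000)·(-13.1/1000 + 1) − 1000 = -34.28‰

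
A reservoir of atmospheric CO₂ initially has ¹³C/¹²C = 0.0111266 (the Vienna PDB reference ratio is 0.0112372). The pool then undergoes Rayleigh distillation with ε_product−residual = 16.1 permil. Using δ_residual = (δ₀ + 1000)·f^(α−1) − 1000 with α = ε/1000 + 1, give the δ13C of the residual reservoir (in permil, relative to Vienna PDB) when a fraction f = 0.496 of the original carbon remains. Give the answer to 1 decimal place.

δ₀ = (0.0111266/0.0112372 − 1)×1000 = (0.990158 − 1)×1000 = -9.842 permil
α − 1 = ε/1000 = 0.0161
f^(α−1) = 0.496^(0.0161) = 0.988774
δ_res = (-9.842 + 1000) × 0.988774 − 1000 = 979.043 − 1000 = -20.96 permil

-21.0 permil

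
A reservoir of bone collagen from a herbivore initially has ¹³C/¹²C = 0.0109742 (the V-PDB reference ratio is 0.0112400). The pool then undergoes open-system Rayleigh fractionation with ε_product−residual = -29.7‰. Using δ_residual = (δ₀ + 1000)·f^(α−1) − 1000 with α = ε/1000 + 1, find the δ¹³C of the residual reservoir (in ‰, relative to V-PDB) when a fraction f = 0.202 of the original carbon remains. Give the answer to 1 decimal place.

δ₀ = (0.0109742/0.0112400 − 1)×1000 = (0.976352 − 1)×1000 = -23.648‰
α − 1 = ε/1000 = -0.0297
f^(α−1) = 0.202^(-0.0297) = 1.048651
δ_res = (-23.648 + 1000) × 1.048651 − 1000 = 1023.853 − 1000 = 23.85‰

23.9‰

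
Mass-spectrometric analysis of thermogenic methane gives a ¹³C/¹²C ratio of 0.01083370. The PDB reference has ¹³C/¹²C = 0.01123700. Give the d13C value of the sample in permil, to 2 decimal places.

-35.89 permil

d13C = (R_sample / R_standard − 1) × 1000
R_sample / R_standard = 0.01083370 / 0.01123700 = 0.964110
d13C = (0.964110 − 1) × 1000 = -35.890 permil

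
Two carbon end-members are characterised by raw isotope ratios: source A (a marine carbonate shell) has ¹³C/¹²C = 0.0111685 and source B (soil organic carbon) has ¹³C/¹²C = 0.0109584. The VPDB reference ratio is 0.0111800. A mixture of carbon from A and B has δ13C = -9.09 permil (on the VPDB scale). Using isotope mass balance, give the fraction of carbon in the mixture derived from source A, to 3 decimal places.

δ_A = (0.0111685/0.0111800 − 1)×1000 = (0.998971 − 1)×1000 = -1.029 permil
δ_B = (0.0109584/0.0111800 − 1)×1000 = (0.980179 − 1)×1000 = -19.821 permil
f_A = (δ_mix − δ_B)/(δ_A − δ_B) = (-9.09 − (-19.821))/(-1.029 − (-19.821))
f_A = 10.731 / 18.792 = 0.5710

0.571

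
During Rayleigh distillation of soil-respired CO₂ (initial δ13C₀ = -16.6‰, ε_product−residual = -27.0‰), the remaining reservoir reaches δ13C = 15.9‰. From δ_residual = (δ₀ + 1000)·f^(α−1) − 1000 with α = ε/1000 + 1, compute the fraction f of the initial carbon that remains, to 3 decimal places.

0.300

α − 1 = ε/1000 = -0.0270
(δ_res + 1000)/(δ₀ + 1000) = (15.9 + 1000)/(-16.6 + 1000) = 1015.9/983.4 = 1.033049
f = 1.033049^(1/-0.0270) = exp(ln(1.033049)/-0.0270) = exp(0.03251/-0.0270)
f = exp(-1.2042) = 0.2999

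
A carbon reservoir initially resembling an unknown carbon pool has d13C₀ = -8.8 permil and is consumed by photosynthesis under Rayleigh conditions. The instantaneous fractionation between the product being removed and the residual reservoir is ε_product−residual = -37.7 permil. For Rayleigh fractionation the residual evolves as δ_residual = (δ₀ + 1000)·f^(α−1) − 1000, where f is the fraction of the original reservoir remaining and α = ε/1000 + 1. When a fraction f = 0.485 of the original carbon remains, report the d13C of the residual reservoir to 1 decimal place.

18.6 permil

Rayleigh residual: δ_res = (δ₀ + 1000)·f^(α−1) − 1000
α = ε/1000 + 1 = 0.96230, so α − 1 = -0.03770
f^(α−1) = 0.485^(-0.03770) = 1.027655
δ_res = (-8.8 + 1000) × 1.027655 − 1000 = 1018.612 − 1000 = 18.61 permil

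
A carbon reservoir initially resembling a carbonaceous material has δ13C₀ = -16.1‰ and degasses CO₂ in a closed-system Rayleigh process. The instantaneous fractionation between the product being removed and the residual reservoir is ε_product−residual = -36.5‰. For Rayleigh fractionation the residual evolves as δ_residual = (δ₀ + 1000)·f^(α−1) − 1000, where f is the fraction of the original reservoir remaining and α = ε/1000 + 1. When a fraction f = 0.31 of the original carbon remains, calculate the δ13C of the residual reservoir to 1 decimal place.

26.9‰

Rayleigh residual: δ_res = (δ₀ + 1000)·f^(α−1) − 1000
α = ε/1000 + 1 = 0.96350, so α − 1 = -0.03650
f^(α−1) = 0.31^(-0.03650) = 1.043675
δ_res = (-16.1 + 1000) × 1.043675 − 1000 = 1026.872 − 1000 = 26.87‰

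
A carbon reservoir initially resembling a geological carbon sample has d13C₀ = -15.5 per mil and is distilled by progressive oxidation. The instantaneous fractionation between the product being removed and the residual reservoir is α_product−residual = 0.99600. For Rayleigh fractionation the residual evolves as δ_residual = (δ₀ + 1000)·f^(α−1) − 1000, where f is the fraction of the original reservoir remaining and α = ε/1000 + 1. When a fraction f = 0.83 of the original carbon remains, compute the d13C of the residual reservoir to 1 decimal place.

-14.8 per mil

Rayleigh residual: δ_res = (δ₀ + 1000)·f^(α−1) − 1000
α − 1 = -0.00400
f^(α−1) = 0.83^(-0.00400) = 1.000746
δ_res = (-15.5 + 1000) × 1.000746 − 1000 = 985.234 − 1000 = -14.77 per mil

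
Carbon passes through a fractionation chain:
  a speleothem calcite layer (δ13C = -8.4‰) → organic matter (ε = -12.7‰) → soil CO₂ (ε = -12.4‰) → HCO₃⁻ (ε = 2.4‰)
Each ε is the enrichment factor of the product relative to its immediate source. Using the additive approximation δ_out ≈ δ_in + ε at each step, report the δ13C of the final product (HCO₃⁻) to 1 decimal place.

-31.1‰

step 1: δ ≈ -8.4 + (-12.7) = -21.1‰
step 2: δ ≈ -21.1 + (-12.4) = -33.5‰
step 3: δ ≈ -33.5 + (2.4) = -31.1‰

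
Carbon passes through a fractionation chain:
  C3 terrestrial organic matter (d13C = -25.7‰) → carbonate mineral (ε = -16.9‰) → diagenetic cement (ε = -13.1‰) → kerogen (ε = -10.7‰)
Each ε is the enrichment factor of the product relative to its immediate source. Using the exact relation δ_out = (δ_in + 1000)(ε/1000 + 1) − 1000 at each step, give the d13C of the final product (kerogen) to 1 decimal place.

-64.8‰

step 1: δ = (-25.70 + 1000)·(-16.9/1000 + 1) − 1000 = -42.17‰
step 2: δ = (-42.17 + 1000)·(-13.1/1000 + 1) − 1000 = -54.71‰
step 3: δ = (-54.71 + 1000)·(-10.7/1000 + 1) − 1000 = -64.83‰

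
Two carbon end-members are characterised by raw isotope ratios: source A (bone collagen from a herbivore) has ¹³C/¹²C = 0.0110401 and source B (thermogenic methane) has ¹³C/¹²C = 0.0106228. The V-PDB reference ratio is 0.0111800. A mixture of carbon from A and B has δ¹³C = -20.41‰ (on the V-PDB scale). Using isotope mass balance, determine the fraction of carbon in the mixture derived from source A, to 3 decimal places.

0.788

δ_A = (0.0110401/0.0111800 − 1)×1000 = (0.987487 − 1)×1000 = -12.513‰
δ_B = (0.0106228/0.0111800 − 1)×1000 = (0.950161 − 1)×1000 = -49.839‰
f_A = (δ_mix − δ_B)/(δ_A − δ_B) = (-20.41 − (-49.839))/(-12.513 − (-49.839))
f_A = 29.429 / 37.326 = 0.7884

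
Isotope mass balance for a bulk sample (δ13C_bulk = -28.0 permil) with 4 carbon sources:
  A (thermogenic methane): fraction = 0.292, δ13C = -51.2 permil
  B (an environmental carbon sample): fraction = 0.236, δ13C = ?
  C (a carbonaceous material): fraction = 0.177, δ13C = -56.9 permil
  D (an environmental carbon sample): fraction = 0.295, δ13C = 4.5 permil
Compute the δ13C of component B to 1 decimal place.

-18.2 permil

Isotope mass balance: δ_bulk = Σ fᵢ·δᵢ.
-28.0 = 0.292×(-51.2) + 0.236×δ_B + 0.177×(-56.9) + 0.295×(4.5)
0.236·δ_B = -28.0 − (-23.694) = -4.306
δ_B = -4.306 / 0.236 = -18.24 permil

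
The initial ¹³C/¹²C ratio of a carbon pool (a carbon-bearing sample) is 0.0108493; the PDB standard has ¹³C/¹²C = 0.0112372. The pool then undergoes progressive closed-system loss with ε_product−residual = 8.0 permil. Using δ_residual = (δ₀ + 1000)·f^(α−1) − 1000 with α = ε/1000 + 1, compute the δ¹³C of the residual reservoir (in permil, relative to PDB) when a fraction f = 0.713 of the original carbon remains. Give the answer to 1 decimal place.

-37.1 permil

δ₀ = (0.0108493/0.0112372 − 1)×1000 = (0.965481 − 1)×1000 = -34.519 permil
α − 1 = ε/1000 = 0.0080
f^(α−1) = 0.713^(0.0080) = 0.997297
δ_res = (-34.519 + 1000) × 0.997297 − 1000 = 962.871 − 1000 = -37.13 permil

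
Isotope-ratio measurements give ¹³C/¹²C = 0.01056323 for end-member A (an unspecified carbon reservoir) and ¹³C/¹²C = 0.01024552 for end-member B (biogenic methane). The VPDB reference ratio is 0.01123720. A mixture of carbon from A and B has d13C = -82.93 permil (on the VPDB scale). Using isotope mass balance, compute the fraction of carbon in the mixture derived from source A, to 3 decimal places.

δ_A = (0.01056323/0.01123720 − 1)×1000 = (0.940023 − 1)×1000 = -59.977 permil
δ_B = (0.01024552/0.01123720 − 1)×1000 = (0.911750 − 1)×1000 = -88.250 permil
f_A = (δ_mix − δ_B)/(δ_A − δ_B) = (-82.93 − (-88.250))/(-59.977 − (-88.250))
f_A = 5.320 / 28.273 = 0.1882

0.188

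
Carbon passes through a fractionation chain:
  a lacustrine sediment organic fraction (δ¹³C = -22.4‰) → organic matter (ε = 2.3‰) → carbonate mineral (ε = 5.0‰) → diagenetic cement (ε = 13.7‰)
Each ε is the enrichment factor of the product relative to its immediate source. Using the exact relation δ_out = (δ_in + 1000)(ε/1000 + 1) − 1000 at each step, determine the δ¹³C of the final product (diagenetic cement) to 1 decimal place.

-1.8‰

step 1: δ = (-22.40 + 1000)·(2.3/1000 + 1) − 1000 = -20.15‰
step 2: δ = (-20.15 + 1000)·(5.0/1000 + 1) − 1000 = -15.25‰
step 3: δ = (-15.25 + 1000)·(13.7/1000 + 1) − 1000 = -1.76‰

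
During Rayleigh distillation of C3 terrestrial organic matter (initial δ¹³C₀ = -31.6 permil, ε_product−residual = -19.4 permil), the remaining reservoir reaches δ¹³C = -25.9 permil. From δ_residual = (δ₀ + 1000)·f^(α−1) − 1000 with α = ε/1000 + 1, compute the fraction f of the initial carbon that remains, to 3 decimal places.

0.739

α − 1 = ε/1000 = -0.0194
(δ_res + 1000)/(δ₀ + 1000) = (-25.9 + 1000)/(-31.6 + 1000) = 974.1/968.4 = 1.005886
f = 1.005886^(1/-0.0194) = exp(ln(1.005886)/-0.0194) = exp(0.00587/-0.0194)
f = exp(-0.3025) = 0.7390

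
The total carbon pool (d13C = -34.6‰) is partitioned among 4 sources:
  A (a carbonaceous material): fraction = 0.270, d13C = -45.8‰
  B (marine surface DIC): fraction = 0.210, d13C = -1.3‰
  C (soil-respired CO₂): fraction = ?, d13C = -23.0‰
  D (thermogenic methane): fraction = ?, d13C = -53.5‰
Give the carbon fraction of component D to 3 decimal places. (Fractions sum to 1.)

0.328

Let f_D and f_C be the unknown fractions; fractions sum to 1 so f_D + f_C = 0.520.
Mass balance: Σ fᵢ·δᵢ = δ_bulk ⇒ f_D·(-53.5) + f_C·(-23.0) = -34.6 − (-12.639) = -21.961
Substitute f_C = 0.520 − f_D:
f_D·(-53.5 − -23.0) = -21.961 − 0.520×(-23.0) = -10.001
f_D = -10.001 / -30.5 = 0.3279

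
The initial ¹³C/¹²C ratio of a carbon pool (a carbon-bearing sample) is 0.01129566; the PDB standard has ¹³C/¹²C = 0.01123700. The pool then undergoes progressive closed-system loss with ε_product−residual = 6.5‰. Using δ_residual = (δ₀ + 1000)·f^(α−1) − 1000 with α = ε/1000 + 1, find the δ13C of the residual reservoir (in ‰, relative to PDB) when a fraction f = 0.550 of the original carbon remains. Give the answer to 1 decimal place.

δ₀ = (0.01129566/0.01123700 − 1)×1000 = (1.005220 − 1)×1000 = 5.220‰
α − 1 = ε/1000 = 0.0065
f^(α−1) = 0.550^(0.0065) = 0.996122
δ_res = (5.220 + 1000) × 0.996122 − 1000 = 1001.322 − 1000 = 1.32‰

1.3‰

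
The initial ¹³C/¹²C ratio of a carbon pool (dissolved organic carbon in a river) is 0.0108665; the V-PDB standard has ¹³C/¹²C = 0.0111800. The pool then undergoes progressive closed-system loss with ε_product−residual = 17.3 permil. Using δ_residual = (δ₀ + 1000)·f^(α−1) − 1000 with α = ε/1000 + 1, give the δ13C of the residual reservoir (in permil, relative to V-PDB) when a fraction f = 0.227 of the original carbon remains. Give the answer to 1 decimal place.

-52.7 permil

δ₀ = (0.0108665/0.0111800 − 1)×1000 = (0.971959 − 1)×1000 = -28.041 permil
α − 1 = ε/1000 = 0.0173
f^(α−1) = 0.227^(0.0173) = 0.974674
δ_res = (-28.041 + 1000) × 0.974674 − 1000 = 947.343 − 1000 = -52.66 permil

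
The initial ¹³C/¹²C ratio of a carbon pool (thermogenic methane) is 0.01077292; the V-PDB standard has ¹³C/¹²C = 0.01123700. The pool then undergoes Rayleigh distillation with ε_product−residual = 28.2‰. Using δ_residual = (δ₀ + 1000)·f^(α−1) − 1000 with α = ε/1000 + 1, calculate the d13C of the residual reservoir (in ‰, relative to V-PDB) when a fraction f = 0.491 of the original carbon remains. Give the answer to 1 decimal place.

-60.3‰

δ₀ = (0.01077292/0.01123700 − 1)×1000 = (0.958701 − 1)×1000 = -41.299‰
α − 1 = ε/1000 = 0.0282
f^(α−1) = 0.491^(0.0282) = 0.980141
δ_res = (-41.299 + 1000) × 0.980141 − 1000 = 939.662 − 1000 = -60.34‰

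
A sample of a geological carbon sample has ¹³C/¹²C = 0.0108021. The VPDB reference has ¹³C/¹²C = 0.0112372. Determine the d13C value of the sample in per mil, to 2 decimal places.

d13C = (R_sample / R_standard − 1) × 1000
R_sample / R_standard = 0.0108021 / 0.0112372 = 0.961280
d13C = (0.961280 − 1) × 1000 = -38.720 per mil

-38.72 per mil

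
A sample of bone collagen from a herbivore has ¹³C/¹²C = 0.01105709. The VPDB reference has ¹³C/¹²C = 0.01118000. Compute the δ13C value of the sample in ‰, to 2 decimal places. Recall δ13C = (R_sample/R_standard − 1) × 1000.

δ13C = (R_sample / R_standard − 1) × 1000
R_sample / R_standard = 0.01105709 / 0.01118000 = 0.989006
δ13C = (0.989006 − 1) × 1000 = -10.994‰

-10.99‰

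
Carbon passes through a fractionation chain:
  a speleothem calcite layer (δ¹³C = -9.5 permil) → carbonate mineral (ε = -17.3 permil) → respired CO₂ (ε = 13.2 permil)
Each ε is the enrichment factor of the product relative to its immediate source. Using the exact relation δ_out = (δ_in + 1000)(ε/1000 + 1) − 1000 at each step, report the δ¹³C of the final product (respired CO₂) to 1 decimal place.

-13.8 permil

step 1: δ = (-9.50 + 1000)·(-17.3/1000 + 1) − 1000 = -26.64 permil
step 2: δ = (-26.64 + 1000)·(13.2/1000 + 1) − 1000 = -13.79 permil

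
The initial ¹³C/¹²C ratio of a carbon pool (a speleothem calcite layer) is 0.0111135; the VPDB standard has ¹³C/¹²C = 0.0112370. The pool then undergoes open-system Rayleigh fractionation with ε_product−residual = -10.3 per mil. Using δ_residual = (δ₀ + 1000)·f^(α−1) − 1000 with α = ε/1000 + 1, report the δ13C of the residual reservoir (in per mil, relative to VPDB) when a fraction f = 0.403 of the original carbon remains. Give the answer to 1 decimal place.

δ₀ = (0.0111135/0.0112370 − 1)×1000 = (0.989010 − 1)×1000 = -10.990 per mil
α − 1 = ε/1000 = -0.0103
f^(α−1) = 0.403^(-0.0103) = 1.009405
δ_res = (-10.990 + 1000) × 1.009405 − 1000 = 998.311 − 1000 = -1.69 per mil

-1.7 per mil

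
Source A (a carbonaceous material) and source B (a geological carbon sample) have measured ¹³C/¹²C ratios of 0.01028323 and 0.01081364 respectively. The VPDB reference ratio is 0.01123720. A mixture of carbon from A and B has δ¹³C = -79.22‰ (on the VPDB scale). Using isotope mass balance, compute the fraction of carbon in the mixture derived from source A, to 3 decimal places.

δ_A = (0.01028323/0.01123720 − 1)×1000 = (0.915106 − 1)×1000 = -84.894‰
δ_B = (0.01081364/0.01123720 − 1)×1000 = (0.962307 − 1)×1000 = -37.693‰
f_A = (δ_mix − δ_B)/(δ_A − δ_B) = (-79.22 − (-37.693))/(-84.894 − (-37.693))
f_A = -41.527 / -47.201 = 0.8798

0.880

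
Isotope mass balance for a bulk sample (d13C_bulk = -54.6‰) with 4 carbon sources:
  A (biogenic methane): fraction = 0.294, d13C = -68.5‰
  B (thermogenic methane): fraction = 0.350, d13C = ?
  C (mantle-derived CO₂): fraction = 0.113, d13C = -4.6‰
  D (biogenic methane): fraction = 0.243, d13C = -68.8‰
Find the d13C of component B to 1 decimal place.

Isotope mass balance: δ_bulk = Σ fᵢ·δᵢ.
-54.6 = 0.294×(-68.5) + 0.350×δ_B + 0.113×(-4.6) + 0.243×(-68.8)
0.350·δ_B = -54.6 − (-37.377) = -17.223
δ_B = -17.223 / 0.350 = -49.21‰

-49.2‰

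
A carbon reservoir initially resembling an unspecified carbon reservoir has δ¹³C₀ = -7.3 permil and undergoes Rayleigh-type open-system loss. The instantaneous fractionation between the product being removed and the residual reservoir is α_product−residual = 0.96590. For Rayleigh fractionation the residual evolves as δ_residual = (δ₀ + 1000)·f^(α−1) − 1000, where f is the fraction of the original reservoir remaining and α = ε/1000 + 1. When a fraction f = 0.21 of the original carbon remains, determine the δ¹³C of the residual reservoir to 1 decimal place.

Rayleigh residual: δ_res = (δ₀ + 1000)·f^(α−1) − 1000
α − 1 = -0.03410
f^(α−1) = 0.21^(-0.03410) = 1.054660
δ_res = (-7.3 + 1000) × 1.054660 − 1000 = 1046.961 − 1000 = 46.96 permil

47.0 permil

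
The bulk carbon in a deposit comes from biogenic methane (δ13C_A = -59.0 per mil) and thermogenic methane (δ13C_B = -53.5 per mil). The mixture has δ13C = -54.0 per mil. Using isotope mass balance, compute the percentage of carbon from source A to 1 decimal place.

9.1%

δ_mix = f_A·δ_A + (1 − f_A)·δ_B  ⇒  f_A = (δ_mix − δ_B)/(δ_A − δ_B)
f_A = (-54.0 − (-53.5)) / (-59.0 − (-53.5))
f_A = -0.5 / -5.5 = 0.0909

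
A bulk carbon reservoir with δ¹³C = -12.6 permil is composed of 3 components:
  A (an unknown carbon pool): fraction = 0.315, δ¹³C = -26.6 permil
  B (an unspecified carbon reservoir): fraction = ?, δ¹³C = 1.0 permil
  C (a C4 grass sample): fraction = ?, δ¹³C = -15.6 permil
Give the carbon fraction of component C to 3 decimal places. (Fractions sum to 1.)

0.296

Let f_C and f_B be the unknown fractions; fractions sum to 1 so f_C + f_B = 0.685.
Mass balance: Σ fᵢ·δᵢ = δ_bulk ⇒ f_C·(-15.6) + f_B·(1.0) = -12.6 − (-8.379) = -4.221
Substitute f_B = 0.685 − f_C:
f_C·(-15.6 − 1.0) = -4.221 − 0.685×(1.0) = -4.906
f_C = -4.906 / -16.6 = 0.2955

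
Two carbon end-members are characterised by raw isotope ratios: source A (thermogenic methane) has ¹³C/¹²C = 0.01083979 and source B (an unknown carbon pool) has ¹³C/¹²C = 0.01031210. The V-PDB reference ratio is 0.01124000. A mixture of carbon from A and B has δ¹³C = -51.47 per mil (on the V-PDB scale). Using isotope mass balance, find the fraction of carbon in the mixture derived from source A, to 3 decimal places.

0.662

δ_A = (0.01083979/0.01124000 − 1)×1000 = (0.964394 − 1)×1000 = -35.606 per mil
δ_B = (0.01031210/0.01124000 − 1)×1000 = (0.917447 − 1)×1000 = -82.553 per mil
f_A = (δ_mix − δ_B)/(δ_A − δ_B) = (-51.47 − (-82.553))/(-35.606 − (-82.553))
f_A = 31.083 / 46.948 = 0.6621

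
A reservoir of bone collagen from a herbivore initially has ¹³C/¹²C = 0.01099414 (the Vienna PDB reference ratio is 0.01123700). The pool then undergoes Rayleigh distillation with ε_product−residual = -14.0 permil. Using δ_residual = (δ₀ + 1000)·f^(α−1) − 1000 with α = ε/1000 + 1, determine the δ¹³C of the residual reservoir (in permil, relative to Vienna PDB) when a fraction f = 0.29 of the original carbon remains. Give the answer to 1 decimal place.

δ₀ = (0.01099414/0.01123700 − 1)×1000 = (0.978387 − 1)×1000 = -21.613 permil
α − 1 = ε/1000 = -0.0140
f^(α−1) = 0.29^(-0.0140) = 1.017481
δ_res = (-21.613 + 1000) × 1.017481 − 1000 = 995.491 − 1000 = -4.51 permil

-4.5 permil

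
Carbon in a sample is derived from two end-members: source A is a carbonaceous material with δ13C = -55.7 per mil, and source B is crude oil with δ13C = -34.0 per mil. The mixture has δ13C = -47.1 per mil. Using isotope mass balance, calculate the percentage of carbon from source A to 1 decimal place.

δ_mix = f_A·δ_A + (1 − f_A)·δ_B  ⇒  f_A = (δ_mix − δ_B)/(δ_A − δ_B)
f_A = (-47.1 − (-34.0)) / (-55.7 − (-34.0))
f_A = -13.1 / -21.7 = 0.6037

60.4%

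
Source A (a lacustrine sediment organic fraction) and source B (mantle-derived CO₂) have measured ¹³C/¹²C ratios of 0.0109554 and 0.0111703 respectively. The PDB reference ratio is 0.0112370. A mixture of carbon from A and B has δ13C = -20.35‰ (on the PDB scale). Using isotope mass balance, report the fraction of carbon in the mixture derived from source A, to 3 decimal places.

0.754

δ_A = (0.0109554/0.0112370 − 1)×1000 = (0.974940 − 1)×1000 = -25.060‰
δ_B = (0.0111703/0.0112370 − 1)×1000 = (0.994064 − 1)×1000 = -5.936‰
f_A = (δ_mix − δ_B)/(δ_A − δ_B) = (-20.35 − (-5.936))/(-25.060 − (-5.936))
f_A = -14.414 / -19.124 = 0.7537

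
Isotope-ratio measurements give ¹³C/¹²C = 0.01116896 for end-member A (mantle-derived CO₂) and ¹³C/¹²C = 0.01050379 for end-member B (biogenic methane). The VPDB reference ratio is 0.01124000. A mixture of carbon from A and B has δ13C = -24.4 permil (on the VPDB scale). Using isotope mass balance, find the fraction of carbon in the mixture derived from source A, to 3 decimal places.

δ_A = (0.01116896/0.01124000 − 1)×1000 = (0.993680 − 1)×1000 = -6.320 permil
δ_B = (0.01050379/0.01124000 − 1)×1000 = (0.934501 − 1)×1000 = -65.499 permil
f_A = (δ_mix − δ_B)/(δ_A − δ_B) = (-24.4 − (-65.499))/(-6.320 − (-65.499))
f_A = 41.099 / 59.179 = 0.6945

0.694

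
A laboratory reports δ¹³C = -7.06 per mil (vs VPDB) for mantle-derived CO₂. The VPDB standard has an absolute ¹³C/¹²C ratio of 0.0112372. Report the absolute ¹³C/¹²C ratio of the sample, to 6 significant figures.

R_sample = R_standard × (δ¹³C/1000 + 1)
R_sample = 0.0112372 × (-7.06/1000 + 1) = 0.0112372 × 0.992940
R_sample = 0.0111579

0.0111579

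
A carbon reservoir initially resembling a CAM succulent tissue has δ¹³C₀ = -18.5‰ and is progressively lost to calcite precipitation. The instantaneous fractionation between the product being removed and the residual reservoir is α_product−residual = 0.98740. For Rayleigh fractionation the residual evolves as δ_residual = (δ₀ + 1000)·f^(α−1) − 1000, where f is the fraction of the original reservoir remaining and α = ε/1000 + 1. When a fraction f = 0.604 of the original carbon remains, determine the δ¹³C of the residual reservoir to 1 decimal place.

-12.2‰

Rayleigh residual: δ_res = (δ₀ + 1000)·f^(α−1) − 1000
α − 1 = -0.01260
f^(α−1) = 0.604^(-0.01260) = 1.006373
δ_res = (-18.5 + 1000) × 1.006373 − 1000 = 987.755 − 1000 = -12.24‰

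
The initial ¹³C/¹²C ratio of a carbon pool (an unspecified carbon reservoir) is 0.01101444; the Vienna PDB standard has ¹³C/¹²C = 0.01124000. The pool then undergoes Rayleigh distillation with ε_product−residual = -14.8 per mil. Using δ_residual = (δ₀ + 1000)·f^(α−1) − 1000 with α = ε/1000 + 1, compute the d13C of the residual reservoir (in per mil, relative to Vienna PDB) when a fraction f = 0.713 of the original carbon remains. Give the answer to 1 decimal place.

δ₀ = (0.01101444/0.01124000 − 1)×1000 = (0.979932 − 1)×1000 = -20.068 per mil
α − 1 = ε/1000 = -0.0148
f^(α−1) = 0.713^(-0.0148) = 1.005019
δ_res = (-20.068 + 1000) × 1.005019 − 1000 = 984.851 − 1000 = -15.15 per mil

-15.1 per mil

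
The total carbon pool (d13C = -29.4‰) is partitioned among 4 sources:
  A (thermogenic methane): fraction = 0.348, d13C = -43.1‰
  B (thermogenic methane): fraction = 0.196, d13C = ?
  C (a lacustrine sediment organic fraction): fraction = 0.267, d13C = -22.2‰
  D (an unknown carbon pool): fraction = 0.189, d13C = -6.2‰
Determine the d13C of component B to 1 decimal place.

Isotope mass balance: δ_bulk = Σ fᵢ·δᵢ.
-29.4 = 0.348×(-43.1) + 0.196×δ_B + 0.267×(-22.2) + 0.189×(-6.2)
0.196·δ_B = -29.4 − (-22.098) = -7.302
δ_B = -7.302 / 0.196 = -37.26‰

-37.3‰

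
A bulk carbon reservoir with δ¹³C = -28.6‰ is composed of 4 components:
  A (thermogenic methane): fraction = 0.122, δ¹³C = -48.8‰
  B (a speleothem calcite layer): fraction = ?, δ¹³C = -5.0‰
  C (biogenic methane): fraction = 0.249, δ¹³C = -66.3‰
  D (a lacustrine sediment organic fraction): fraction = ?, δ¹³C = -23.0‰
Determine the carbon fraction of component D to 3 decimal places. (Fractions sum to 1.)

Let f_D and f_B be the unknown fractions; fractions sum to 1 so f_D + f_B = 0.629.
Mass balance: Σ fᵢ·δᵢ = δ_bulk ⇒ f_D·(-23.0) + f_B·(-5.0) = -28.6 − (-22.462) = -6.138
Substitute f_B = 0.629 − f_D:
f_D·(-23.0 − -5.0) = -6.138 − 0.629×(-5.0) = -2.993
f_D = -2.993 / -18.0 = 0.1663

0.166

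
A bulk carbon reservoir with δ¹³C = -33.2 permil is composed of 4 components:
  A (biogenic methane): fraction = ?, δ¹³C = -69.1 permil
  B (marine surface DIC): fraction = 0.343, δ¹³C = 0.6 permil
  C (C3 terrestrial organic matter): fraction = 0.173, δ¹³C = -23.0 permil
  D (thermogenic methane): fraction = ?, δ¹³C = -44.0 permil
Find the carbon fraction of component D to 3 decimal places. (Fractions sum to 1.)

0.160

Let f_D and f_A be the unknown fractions; fractions sum to 1 so f_D + f_A = 0.484.
Mass balance: Σ fᵢ·δᵢ = δ_bulk ⇒ f_D·(-44.0) + f_A·(-69.1) = -33.2 − (-3.773) = -29.427
Substitute f_A = 0.484 − f_D:
f_D·(-44.0 − -69.1) = -29.427 − 0.484×(-69.1) = 4.018
f_D = 4.018 / 25.1 = 0.1601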